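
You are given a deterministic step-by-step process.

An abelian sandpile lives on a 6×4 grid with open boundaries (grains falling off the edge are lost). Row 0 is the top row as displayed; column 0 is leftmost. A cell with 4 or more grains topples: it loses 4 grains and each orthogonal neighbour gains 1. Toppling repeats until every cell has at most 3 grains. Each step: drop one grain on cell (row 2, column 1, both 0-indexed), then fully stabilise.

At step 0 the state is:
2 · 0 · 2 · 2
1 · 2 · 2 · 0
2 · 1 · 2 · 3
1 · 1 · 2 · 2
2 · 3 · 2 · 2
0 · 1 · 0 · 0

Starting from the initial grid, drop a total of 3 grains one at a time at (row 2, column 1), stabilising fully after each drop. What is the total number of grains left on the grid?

t=0: 2 · 0 · 2 · 2
1 · 2 · 2 · 0
2 · 1 · 2 · 3
1 · 1 · 2 · 2
2 · 3 · 2 · 2
0 · 1 · 0 · 0
t=1: 2 · 0 · 2 · 2
1 · 2 · 2 · 0
2 · 2 · 2 · 3
1 · 1 · 2 · 2
2 · 3 · 2 · 2
0 · 1 · 0 · 0
t=2: 2 · 0 · 2 · 2
1 · 2 · 2 · 0
2 · 3 · 2 · 3
1 · 1 · 2 · 2
2 · 3 · 2 · 2
0 · 1 · 0 · 0
t=3: 2 · 0 · 2 · 2
1 · 3 · 2 · 0
3 · 0 · 3 · 3
1 · 2 · 2 · 2
2 · 3 · 2 · 2
0 · 1 · 0 · 0

38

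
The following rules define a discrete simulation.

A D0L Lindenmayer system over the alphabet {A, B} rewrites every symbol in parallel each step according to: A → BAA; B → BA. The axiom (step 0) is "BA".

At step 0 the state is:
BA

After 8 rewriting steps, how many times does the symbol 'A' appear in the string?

k=0  BA
k=1  BABAA
k=2  BABAABABAABAA
k=3  BABAABABAABAABABAABABAABAABABAABAA
k=4  BABAABABAABAABABAABABAABAABABAABAABABAABABAABAABABAABABAABAABABAABAABABAABABAABAABABAABAA
k=5  BABAABABAABAABABAABABAABAABABAABAABABAABABAABAABABAABABAAB…BAABABAABABAABAABABAABABAABAABABAABAABABAABABAABAABABAABAA  (len 233)
k=6  BABAABABAABAABABAABABAABAABABAABAABABAABABAABAABABAABABAAB…BAABABAABABAABAABABAABABAABAABABAABAABABAABABAABAABABAABAA  (len 610)
k=7  BABAABABAABAABABAABABAABAABABAABAABABAABABAABAABABAABABAAB…BAABABAABABAABAABABAABABAABAABABAABAABABAABABAABAABABAABAA  (len 1597)
k=8  BABAABABAABAABABAABABAABAABABAABAABABAABABAABAABABAABABAAB…BAABABAABABAABAABABAABABAABAABABAABAABABAABABAABAABABAABAA  (len 4181)

2584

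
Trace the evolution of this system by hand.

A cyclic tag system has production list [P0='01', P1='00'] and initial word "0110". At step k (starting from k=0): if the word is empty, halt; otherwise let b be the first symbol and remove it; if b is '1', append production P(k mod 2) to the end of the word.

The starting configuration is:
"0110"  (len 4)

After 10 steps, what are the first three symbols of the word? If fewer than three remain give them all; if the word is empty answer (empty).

t=0: "0110"  (len 4)
t=1: "110"  (len 3)
t=2: "1000"  (len 4)
t=3: "00001"  (len 5)
t=4: "0001"  (len 4)
t=5: "001"  (len 3)
t=6: "01"  (len 2)
t=7: "1"  (len 1)
t=8: "00"  (len 2)
t=9: "0"  (len 1)
t=10: (halted — word empty)

(empty)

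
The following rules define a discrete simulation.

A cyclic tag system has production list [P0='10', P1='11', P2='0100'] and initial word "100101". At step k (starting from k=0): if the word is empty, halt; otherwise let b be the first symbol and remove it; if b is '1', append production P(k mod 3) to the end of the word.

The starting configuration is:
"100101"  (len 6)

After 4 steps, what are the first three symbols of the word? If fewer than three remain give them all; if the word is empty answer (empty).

011

k=0  "100101"  (len 6)
k=1  "0010110"  (len 7)
k=2  "010110"  (len 6)
k=3  "10110"  (len 5)
k=4  "011010"  (len 6)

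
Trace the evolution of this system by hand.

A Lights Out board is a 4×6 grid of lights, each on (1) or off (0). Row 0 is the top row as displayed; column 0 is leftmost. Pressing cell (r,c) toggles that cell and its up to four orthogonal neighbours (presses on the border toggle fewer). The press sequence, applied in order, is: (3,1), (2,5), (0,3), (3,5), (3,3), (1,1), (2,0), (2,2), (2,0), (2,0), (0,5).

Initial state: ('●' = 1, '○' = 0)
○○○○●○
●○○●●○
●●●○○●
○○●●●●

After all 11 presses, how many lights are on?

gen 0: ○○○○●○
●○○●●○
●●●○○●
○○●●●●
gen 1: ○○○○●○
●○○●●○
●○●○○●
●●○●●●
gen 2: ○○○○●○
●○○●●●
●○●○●○
●●○●●○
gen 3: ○○●●○○
●○○○●●
●○●○●○
●●○●●○
gen 4: ○○●●○○
●○○○●●
●○●○●●
●●○●○●
gen 5: ○○●●○○
●○○○●●
●○●●●●
●●●○●●
gen 6: ○●●●○○
○●●○●●
●●●●●●
●●●○●●
gen 7: ○●●●○○
●●●○●●
○○●●●●
○●●○●●
gen 8: ○●●●○○
●●○○●●
○●○○●●
○●○○●●
gen 9: ○●●●○○
○●○○●●
●○○○●●
●●○○●●
gen 10: ○●●●○○
●●○○●●
○●○○●●
○●○○●●
gen 11: ○●●●●●
●●○○●○
○●○○●●
○●○○●●

14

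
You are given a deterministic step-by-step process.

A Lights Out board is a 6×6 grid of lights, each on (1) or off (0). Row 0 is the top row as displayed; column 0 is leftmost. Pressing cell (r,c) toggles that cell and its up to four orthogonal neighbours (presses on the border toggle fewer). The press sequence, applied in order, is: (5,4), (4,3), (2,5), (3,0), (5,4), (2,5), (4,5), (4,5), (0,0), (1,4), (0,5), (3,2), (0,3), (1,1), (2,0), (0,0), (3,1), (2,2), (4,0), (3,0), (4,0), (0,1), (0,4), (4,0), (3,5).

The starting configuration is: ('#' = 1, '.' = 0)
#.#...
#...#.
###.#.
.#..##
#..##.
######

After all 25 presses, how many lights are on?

0) #.#...
#...#.
###.#.
.#..##
#..##.
######
1) #.#...
#...#.
###.#.
.#..##
#..#..
###...
2) #.#...
#...#.
###.#.
.#.###
#.#.#.
####..
3) #.#...
#...##
###..#
.#.##.
#.#.#.
####..
4) #.#...
#...##
.##..#
#..##.
..#.#.
####..
5) #.#...
#...##
.##..#
#..##.
..#...
###.##
6) #.#...
#...#.
.##.#.
#..###
..#...
###.##
7) #.#...
#...#.
.##.#.
#..##.
..#.##
###.#.
8) #.#...
#...#.
.##.#.
#..###
..#...
###.##
9) .##...
....#.
.##.#.
#..###
..#...
###.##
10) .##.#.
...#.#
.##...
#..###
..#...
###.##
11) .##..#
...#..
.##...
#..###
..#...
###.##
12) .##..#
...#..
.#....
###.##
......
###.##
13) .#.###
......
.#....
###.##
......
###.##
14) ...###
###...
......
###.##
......
###.##
15) ...###
.##...
##....
.##.##
......
###.##
16) ##.###
###...
##....
.##.##
......
###.##
17) ##.###
###...
#.....
#...##
.#....
###.##
18) ##.###
##....
####..
#.#.##
.#....
###.##
19) ##.###
##....
####..
..#.##
#.....
.##.##
20) ##.###
##....
.###..
###.##
......
.##.##
21) ##.###
##....
.###..
.##.##
##....
###.##
22) ..####
#.....
.###..
.##.##
##....
###.##
23) ..#...
#...#.
.###..
.##.##
##....
###.##
24) ..#...
#...#.
.###..
###.##
......
.##.##
25) ..#...
#...#.
.###.#
###...
.....#
.##.##

15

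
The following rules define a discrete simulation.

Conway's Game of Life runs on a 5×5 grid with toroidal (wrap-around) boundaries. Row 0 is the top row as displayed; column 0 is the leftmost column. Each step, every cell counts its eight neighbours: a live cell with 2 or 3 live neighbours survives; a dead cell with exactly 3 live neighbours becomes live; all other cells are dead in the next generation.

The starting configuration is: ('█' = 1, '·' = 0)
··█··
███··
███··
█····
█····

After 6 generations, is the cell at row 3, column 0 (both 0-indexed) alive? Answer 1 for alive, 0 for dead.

t=0: ··█··
███··
███··
█····
█····
t=1: █·█··
█··█·
··█·█
█···█
·█···
t=2: █·█·█
█·██·
·█···
██·██
·█··█
t=3: ··█··
█·██·
·····
·█·██
·····
t=4: ·███·
·███·
██···
·····
··██·
t=5: ····█
···██
██···
·██··
·█·█·
t=6: █·█·█
···██
██·██
·····
██·█·

0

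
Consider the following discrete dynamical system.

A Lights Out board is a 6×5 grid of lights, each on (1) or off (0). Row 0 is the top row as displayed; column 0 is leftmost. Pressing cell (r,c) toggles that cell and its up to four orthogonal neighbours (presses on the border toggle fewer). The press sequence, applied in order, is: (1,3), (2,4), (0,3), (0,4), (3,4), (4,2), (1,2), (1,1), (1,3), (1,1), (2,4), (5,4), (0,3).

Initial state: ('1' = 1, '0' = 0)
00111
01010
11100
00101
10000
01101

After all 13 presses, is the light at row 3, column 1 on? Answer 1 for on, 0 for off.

0

k=0  00111
01010
11100
00101
10000
01101
k=1  00101
01101
11110
00101
10000
01101
k=2  00101
01100
11101
00100
10000
01101
k=3  00010
01110
11101
00100
10000
01101
k=4  00001
01111
11101
00100
10000
01101
k=5  00001
01111
11100
00111
10001
01101
k=6  00001
01111
11100
00011
11111
01001
k=7  00101
00001
11000
00011
11111
01001
k=8  01101
11101
10000
00011
11111
01001
k=9  01111
11010
10010
00011
11111
01001
k=10  00111
00110
11010
00011
11111
01001
k=11  00111
00111
11001
00010
11111
01001
k=12  00111
00111
11001
00010
11110
01010
k=13  00000
00101
11001
00010
11110
01010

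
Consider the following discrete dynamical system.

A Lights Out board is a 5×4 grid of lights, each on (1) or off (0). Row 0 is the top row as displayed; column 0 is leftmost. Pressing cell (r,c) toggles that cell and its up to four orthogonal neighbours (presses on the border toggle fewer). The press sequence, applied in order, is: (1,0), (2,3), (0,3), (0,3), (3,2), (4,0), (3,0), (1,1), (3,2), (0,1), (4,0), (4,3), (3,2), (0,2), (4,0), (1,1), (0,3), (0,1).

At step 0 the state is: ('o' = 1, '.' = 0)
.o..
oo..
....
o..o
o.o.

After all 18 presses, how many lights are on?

9

[0] .o..
oo..
....
o..o
o.o.
[1] oo..
....
o...
o..o
o.o.
[2] oo..
...o
o.oo
o...
o.o.
[3] oooo
....
o.oo
o...
o.o.
[4] oo..
...o
o.oo
o...
o.o.
[5] oo..
...o
o..o
oooo
o...
[6] oo..
...o
o..o
.ooo
.o..
[7] oo..
...o
...o
o.oo
oo..
[8] o...
oooo
.o.o
o.oo
oo..
[9] o...
oooo
.ooo
oo..
ooo.
[10] .oo.
o.oo
.ooo
oo..
ooo.
[11] .oo.
o.oo
.ooo
.o..
..o.
[12] .oo.
o.oo
.ooo
.o.o
...o
[13] .oo.
o.oo
.o.o
..o.
..oo
[14] ...o
o..o
.o.o
..o.
..oo
[15] ...o
o..o
.o.o
o.o.
oooo
[16] .o.o
.ooo
...o
o.o.
oooo
[17] .oo.
.oo.
...o
o.o.
oooo
[18] o...
..o.
...o
o.o.
oooo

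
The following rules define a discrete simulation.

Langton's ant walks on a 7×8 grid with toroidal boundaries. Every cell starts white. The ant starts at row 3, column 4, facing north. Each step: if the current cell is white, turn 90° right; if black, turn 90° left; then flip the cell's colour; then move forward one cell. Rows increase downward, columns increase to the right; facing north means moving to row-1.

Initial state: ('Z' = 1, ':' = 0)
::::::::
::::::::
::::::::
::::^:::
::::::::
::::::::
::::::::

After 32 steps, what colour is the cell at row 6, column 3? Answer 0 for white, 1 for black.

1

t=0: ::::::::
::::::::
::::::::
::::^:::
::::::::
::::::::
::::::::
t=1: ::::::::
::::::::
::::::::
::::Z>::
::::::::
::::::::
::::::::
t=2: ::::::::
::::::::
::::::::
::::ZZ::
:::::v::
::::::::
::::::::
t=3: ::::::::
::::::::
::::::::
::::ZZ::
::::<Z::
::::::::
::::::::
t=4: ::::::::
::::::::
::::::::
::::^Z::
::::ZZ::
::::::::
::::::::
t=5: ::::::::
::::::::
::::::::
:::<:Z::
::::ZZ::
::::::::
::::::::
t=6: ::::::::
::::::::
:::^::::
:::Z:Z::
::::ZZ::
::::::::
::::::::
t=7: ::::::::
::::::::
:::Z>:::
:::Z:Z::
::::ZZ::
::::::::
::::::::
t=8: ::::::::
::::::::
:::ZZ:::
:::ZvZ::
::::ZZ::
::::::::
::::::::
t=9: ::::::::
::::::::
:::ZZ:::
:::<ZZ::
::::ZZ::
::::::::
::::::::
t=10: ::::::::
::::::::
:::ZZ:::
::::ZZ::
:::vZZ::
::::::::
::::::::
t=11: ::::::::
::::::::
:::ZZ:::
::::ZZ::
::<ZZZ::
::::::::
::::::::
t=12: ::::::::
::::::::
:::ZZ:::
::^:ZZ::
::ZZZZ::
::::::::
::::::::
t=13: ::::::::
::::::::
:::ZZ:::
::Z>ZZ::
::ZZZZ::
::::::::
::::::::
t=14: ::::::::
::::::::
:::ZZ:::
::ZZZZ::
::ZvZZ::
::::::::
::::::::
t=15: ::::::::
::::::::
:::ZZ:::
::ZZZZ::
::Z:>Z::
::::::::
::::::::
t=16: ::::::::
::::::::
:::ZZ:::
::ZZ^Z::
::Z::Z::
::::::::
::::::::
t=17: ::::::::
::::::::
:::ZZ:::
::Z<:Z::
::Z::Z::
::::::::
::::::::
t=18: ::::::::
::::::::
:::ZZ:::
::Z::Z::
::Zv:Z::
::::::::
::::::::
t=19: ::::::::
::::::::
:::ZZ:::
::Z::Z::
::<Z:Z::
::::::::
::::::::
t=20: ::::::::
::::::::
:::ZZ:::
::Z::Z::
:::Z:Z::
::v:::::
::::::::
t=21: ::::::::
::::::::
:::ZZ:::
::Z::Z::
:::Z:Z::
:<Z:::::
::::::::
t=22: ::::::::
::::::::
:::ZZ:::
::Z::Z::
:^:Z:Z::
:ZZ:::::
::::::::
t=23: ::::::::
::::::::
:::ZZ:::
::Z::Z::
:Z>Z:Z::
:ZZ:::::
::::::::
t=24: ::::::::
::::::::
:::ZZ:::
::Z::Z::
:ZZZ:Z::
:Zv:::::
::::::::
t=25: ::::::::
::::::::
:::ZZ:::
::Z::Z::
:ZZZ:Z::
:Z:>::::
::::::::
t=26: ::::::::
::::::::
:::ZZ:::
::Z::Z::
:ZZZ:Z::
:Z:Z::::
:::v::::
t=27: ::::::::
::::::::
:::ZZ:::
::Z::Z::
:ZZZ:Z::
:Z:Z::::
::<Z::::
t=28: ::::::::
::::::::
:::ZZ:::
::Z::Z::
:ZZZ:Z::
:Z^Z::::
::ZZ::::
t=29: ::::::::
::::::::
:::ZZ:::
::Z::Z::
:ZZZ:Z::
:ZZ>::::
::ZZ::::
t=30: ::::::::
::::::::
:::ZZ:::
::Z::Z::
:ZZ^:Z::
:ZZ:::::
::ZZ::::
t=31: ::::::::
::::::::
:::ZZ:::
::Z::Z::
:Z<::Z::
:ZZ:::::
::ZZ::::
t=32: ::::::::
::::::::
:::ZZ:::
::Z::Z::
:Z:::Z::
:Zv:::::
::ZZ::::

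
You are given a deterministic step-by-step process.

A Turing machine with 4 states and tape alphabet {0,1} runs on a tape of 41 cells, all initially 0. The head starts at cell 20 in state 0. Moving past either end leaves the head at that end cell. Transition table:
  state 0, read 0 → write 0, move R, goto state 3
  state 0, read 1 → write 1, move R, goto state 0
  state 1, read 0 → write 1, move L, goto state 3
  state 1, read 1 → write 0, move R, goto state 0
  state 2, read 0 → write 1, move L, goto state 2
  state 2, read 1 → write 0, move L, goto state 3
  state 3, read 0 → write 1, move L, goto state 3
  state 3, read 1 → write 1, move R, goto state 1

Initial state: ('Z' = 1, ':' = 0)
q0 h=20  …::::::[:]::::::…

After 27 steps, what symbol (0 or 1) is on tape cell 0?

t=0: q0 h=20  …::::::[:]::::::…
t=1: q3 h=21  …::::::[:]::::::…
t=2: q3 h=20  …::::::[:]Z:::::…
t=3: q3 h=19  …::::::[:]ZZ::::…
t=4: q3 h=18  …::::::[:]ZZZ:::…
t=5: q3 h=17  …::::::[:]ZZZZ::…
t=6: q3 h=16  …::::::[:]ZZZZZ:…
t=7: q3 h=15  …::::::[:]ZZZZZZ…
t=8: q3 h=14  …::::::[:]ZZZZZZ…
t=9: q3 h=13  …::::::[:]ZZZZZZ…
t=10: q3 h=12  …::::::[:]ZZZZZZ…
t=11: q3 h=11  …::::::[:]ZZZZZZ…
t=12: q3 h=10  …::::::[:]ZZZZZZ…
t=13: q3 h= 9  …::::::[:]ZZZZZZ…
t=14: q3 h= 8  …::::::[:]ZZZZZZ…
t=15: q3 h= 7  …::::::[:]ZZZZZZ…
t=16: q3 h= 6  |::::::[:]ZZZZZZ…
t=17: q3 h= 5  |:::::[:]ZZZZZZ…
t=18: q3 h= 4  |::::[:]ZZZZZZ…
t=19: q3 h= 3  |:::[:]ZZZZZZ…
t=20: q3 h= 2  |::[:]ZZZZZZ…
t=21: q3 h= 1  |:[:]ZZZZZZ…
t=22: q3 h= 0  |[:]ZZZZZZ…
t=23: q3 h= 0  |[Z]ZZZZZZ…
t=24: q1 h= 1  |Z[Z]ZZZZZZ…
t=25: q0 h= 2  |Z:[Z]ZZZZZZ…
t=26: q0 h= 3  |Z:Z[Z]ZZZZZZ…
t=27: q0 h= 4  |Z:ZZ[Z]ZZZZZZ…

1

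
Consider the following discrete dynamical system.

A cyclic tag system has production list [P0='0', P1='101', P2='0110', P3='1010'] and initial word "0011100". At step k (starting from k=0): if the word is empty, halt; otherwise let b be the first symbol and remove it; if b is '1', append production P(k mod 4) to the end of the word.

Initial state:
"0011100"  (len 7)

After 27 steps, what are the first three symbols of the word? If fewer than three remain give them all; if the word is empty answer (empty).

101

[0] "0011100"  (len 7)
[1] "011100"  (len 6)
[2] "11100"  (len 5)
[3] "11000110"  (len 8)
[4] "10001101010"  (len 11)
[5] "00011010100"  (len 11)
[6] "0011010100"  (len 10)
[7] "011010100"  (len 9)
[8] "11010100"  (len 8)
[9] "10101000"  (len 8)
[10] "0101000101"  (len 10)
[11] "101000101"  (len 9)
[12] "010001011010"  (len 12)
[13] "10001011010"  (len 11)
[14] "0001011010101"  (len 13)
[15] "001011010101"  (len 12)
[16] "01011010101"  (len 11)
[17] "1011010101"  (len 10)
[18] "011010101101"  (len 12)
[19] "11010101101"  (len 11)
[20] "10101011011010"  (len 14)
[21] "01010110110100"  (len 14)
[22] "1010110110100"  (len 13)
[23] "0101101101000110"  (len 16)
[24] "101101101000110"  (len 15)
[25] "011011010001100"  (len 15)
[26] "11011010001100"  (len 14)
[27] "10110100011000110"  (len 17)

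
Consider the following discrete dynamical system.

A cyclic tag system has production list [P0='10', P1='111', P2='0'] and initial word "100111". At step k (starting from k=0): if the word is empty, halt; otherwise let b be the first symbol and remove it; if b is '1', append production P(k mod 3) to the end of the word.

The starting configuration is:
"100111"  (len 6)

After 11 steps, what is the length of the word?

9

t=0: "100111"  (len 6)
t=1: "0011110"  (len 7)
t=2: "011110"  (len 6)
t=3: "11110"  (len 5)
t=4: "111010"  (len 6)
t=5: "11010111"  (len 8)
t=6: "10101110"  (len 8)
t=7: "010111010"  (len 9)
t=8: "10111010"  (len 8)
t=9: "01110100"  (len 8)
t=10: "1110100"  (len 7)
t=11: "110100111"  (len 9)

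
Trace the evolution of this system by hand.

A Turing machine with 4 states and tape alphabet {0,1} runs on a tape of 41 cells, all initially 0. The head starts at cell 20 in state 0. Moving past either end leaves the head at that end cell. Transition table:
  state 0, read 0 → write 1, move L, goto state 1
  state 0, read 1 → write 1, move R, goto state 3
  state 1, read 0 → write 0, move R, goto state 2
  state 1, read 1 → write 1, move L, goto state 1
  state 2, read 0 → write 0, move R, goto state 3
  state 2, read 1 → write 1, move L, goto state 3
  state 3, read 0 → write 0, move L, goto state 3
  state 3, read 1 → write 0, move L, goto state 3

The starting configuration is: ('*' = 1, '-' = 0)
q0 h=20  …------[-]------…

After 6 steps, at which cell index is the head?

16

0) q0 h=20  …------[-]------…
1) q1 h=19  …------[-]*-----…
2) q2 h=20  …------[*]------…
3) q3 h=19  …------[-]*-----…
4) q3 h=18  …------[-]-*----…
5) q3 h=17  …------[-]--*---…
6) q3 h=16  …------[-]---*--…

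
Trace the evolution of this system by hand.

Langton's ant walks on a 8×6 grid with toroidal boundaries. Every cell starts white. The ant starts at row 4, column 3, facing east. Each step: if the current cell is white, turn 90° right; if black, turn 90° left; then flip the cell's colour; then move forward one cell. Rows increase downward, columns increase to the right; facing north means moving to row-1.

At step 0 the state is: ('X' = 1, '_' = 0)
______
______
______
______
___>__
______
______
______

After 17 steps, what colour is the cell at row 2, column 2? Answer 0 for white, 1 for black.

0) ______
______
______
______
___>__
______
______
______
1) ______
______
______
______
___X__
___v__
______
______
2) ______
______
______
______
___X__
__<X__
______
______
3) ______
______
______
______
__^X__
__XX__
______
______
4) ______
______
______
______
__X>__
__XX__
______
______
5) ______
______
______
___^__
__X___
__XX__
______
______
6) ______
______
______
___X>_
__X___
__XX__
______
______
7) ______
______
______
___XX_
__X_v_
__XX__
______
______
8) ______
______
______
___XX_
__X<X_
__XX__
______
______
9) ______
______
______
___^X_
__XXX_
__XX__
______
______
10) ______
______
______
__<_X_
__XXX_
__XX__
______
______
11) ______
______
__^___
__X_X_
__XXX_
__XX__
______
______
12) ______
______
__X>__
__X_X_
__XXX_
__XX__
______
______
13) ______
______
__XX__
__XvX_
__XXX_
__XX__
______
______
14) ______
______
__XX__
__<XX_
__XXX_
__XX__
______
______
15) ______
______
__XX__
___XX_
__vXX_
__XX__
______
______
16) ______
______
__XX__
___XX_
___>X_
__XX__
______
______
17) ______
______
__XX__
___^X_
____X_
__XX__
______
______

1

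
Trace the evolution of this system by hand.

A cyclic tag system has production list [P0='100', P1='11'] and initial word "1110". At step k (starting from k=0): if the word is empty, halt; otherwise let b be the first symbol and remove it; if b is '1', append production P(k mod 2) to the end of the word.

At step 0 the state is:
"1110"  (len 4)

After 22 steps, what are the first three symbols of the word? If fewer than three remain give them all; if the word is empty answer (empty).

100

[0] "1110"  (len 4)
[1] "110100"  (len 6)
[2] "1010011"  (len 7)
[3] "010011100"  (len 9)
[4] "10011100"  (len 8)
[5] "0011100100"  (len 10)
[6] "011100100"  (len 9)
[7] "11100100"  (len 8)
[8] "110010011"  (len 9)
[9] "10010011100"  (len 11)
[10] "001001110011"  (len 12)
[11] "01001110011"  (len 11)
[12] "1001110011"  (len 10)
[13] "001110011100"  (len 12)
[14] "01110011100"  (len 11)
[15] "1110011100"  (len 10)
[16] "11001110011"  (len 11)
[17] "1001110011100"  (len 13)
[18] "00111001110011"  (len 14)
[19] "0111001110011"  (len 13)
[20] "111001110011"  (len 12)
[21] "11001110011100"  (len 14)
[22] "100111001110011"  (len 15)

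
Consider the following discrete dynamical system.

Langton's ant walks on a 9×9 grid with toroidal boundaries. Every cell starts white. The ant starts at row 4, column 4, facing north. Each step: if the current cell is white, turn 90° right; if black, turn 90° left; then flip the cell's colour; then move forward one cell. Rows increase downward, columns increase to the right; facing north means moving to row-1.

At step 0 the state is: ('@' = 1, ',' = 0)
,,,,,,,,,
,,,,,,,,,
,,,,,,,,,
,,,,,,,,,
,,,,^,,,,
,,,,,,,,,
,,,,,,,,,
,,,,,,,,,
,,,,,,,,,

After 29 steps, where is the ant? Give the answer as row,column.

k=0  ,,,,,,,,,
,,,,,,,,,
,,,,,,,,,
,,,,,,,,,
,,,,^,,,,
,,,,,,,,,
,,,,,,,,,
,,,,,,,,,
,,,,,,,,,
k=1  ,,,,,,,,,
,,,,,,,,,
,,,,,,,,,
,,,,,,,,,
,,,,@>,,,
,,,,,,,,,
,,,,,,,,,
,,,,,,,,,
,,,,,,,,,
k=2  ,,,,,,,,,
,,,,,,,,,
,,,,,,,,,
,,,,,,,,,
,,,,@@,,,
,,,,,v,,,
,,,,,,,,,
,,,,,,,,,
,,,,,,,,,
k=3  ,,,,,,,,,
,,,,,,,,,
,,,,,,,,,
,,,,,,,,,
,,,,@@,,,
,,,,<@,,,
,,,,,,,,,
,,,,,,,,,
,,,,,,,,,
k=4  ,,,,,,,,,
,,,,,,,,,
,,,,,,,,,
,,,,,,,,,
,,,,^@,,,
,,,,@@,,,
,,,,,,,,,
,,,,,,,,,
,,,,,,,,,
k=5  ,,,,,,,,,
,,,,,,,,,
,,,,,,,,,
,,,,,,,,,
,,,<,@,,,
,,,,@@,,,
,,,,,,,,,
,,,,,,,,,
,,,,,,,,,
k=6  ,,,,,,,,,
,,,,,,,,,
,,,,,,,,,
,,,^,,,,,
,,,@,@,,,
,,,,@@,,,
,,,,,,,,,
,,,,,,,,,
,,,,,,,,,
k=7  ,,,,,,,,,
,,,,,,,,,
,,,,,,,,,
,,,@>,,,,
,,,@,@,,,
,,,,@@,,,
,,,,,,,,,
,,,,,,,,,
,,,,,,,,,
k=8  ,,,,,,,,,
,,,,,,,,,
,,,,,,,,,
,,,@@,,,,
,,,@v@,,,
,,,,@@,,,
,,,,,,,,,
,,,,,,,,,
,,,,,,,,,
k=9  ,,,,,,,,,
,,,,,,,,,
,,,,,,,,,
,,,@@,,,,
,,,<@@,,,
,,,,@@,,,
,,,,,,,,,
,,,,,,,,,
,,,,,,,,,
k=10  ,,,,,,,,,
,,,,,,,,,
,,,,,,,,,
,,,@@,,,,
,,,,@@,,,
,,,v@@,,,
,,,,,,,,,
,,,,,,,,,
,,,,,,,,,
k=11  ,,,,,,,,,
,,,,,,,,,
,,,,,,,,,
,,,@@,,,,
,,,,@@,,,
,,<@@@,,,
,,,,,,,,,
,,,,,,,,,
,,,,,,,,,
k=12  ,,,,,,,,,
,,,,,,,,,
,,,,,,,,,
,,,@@,,,,
,,^,@@,,,
,,@@@@,,,
,,,,,,,,,
,,,,,,,,,
,,,,,,,,,
k=13  ,,,,,,,,,
,,,,,,,,,
,,,,,,,,,
,,,@@,,,,
,,@>@@,,,
,,@@@@,,,
,,,,,,,,,
,,,,,,,,,
,,,,,,,,,
k=14  ,,,,,,,,,
,,,,,,,,,
,,,,,,,,,
,,,@@,,,,
,,@@@@,,,
,,@v@@,,,
,,,,,,,,,
,,,,,,,,,
,,,,,,,,,
k=15  ,,,,,,,,,
,,,,,,,,,
,,,,,,,,,
,,,@@,,,,
,,@@@@,,,
,,@,>@,,,
,,,,,,,,,
,,,,,,,,,
,,,,,,,,,
k=16  ,,,,,,,,,
,,,,,,,,,
,,,,,,,,,
,,,@@,,,,
,,@@^@,,,
,,@,,@,,,
,,,,,,,,,
,,,,,,,,,
,,,,,,,,,
k=17  ,,,,,,,,,
,,,,,,,,,
,,,,,,,,,
,,,@@,,,,
,,@<,@,,,
,,@,,@,,,
,,,,,,,,,
,,,,,,,,,
,,,,,,,,,
k=18  ,,,,,,,,,
,,,,,,,,,
,,,,,,,,,
,,,@@,,,,
,,@,,@,,,
,,@v,@,,,
,,,,,,,,,
,,,,,,,,,
,,,,,,,,,
k=19  ,,,,,,,,,
,,,,,,,,,
,,,,,,,,,
,,,@@,,,,
,,@,,@,,,
,,<@,@,,,
,,,,,,,,,
,,,,,,,,,
,,,,,,,,,
k=20  ,,,,,,,,,
,,,,,,,,,
,,,,,,,,,
,,,@@,,,,
,,@,,@,,,
,,,@,@,,,
,,v,,,,,,
,,,,,,,,,
,,,,,,,,,
k=21  ,,,,,,,,,
,,,,,,,,,
,,,,,,,,,
,,,@@,,,,
,,@,,@,,,
,,,@,@,,,
,<@,,,,,,
,,,,,,,,,
,,,,,,,,,
k=22  ,,,,,,,,,
,,,,,,,,,
,,,,,,,,,
,,,@@,,,,
,,@,,@,,,
,^,@,@,,,
,@@,,,,,,
,,,,,,,,,
,,,,,,,,,
k=23  ,,,,,,,,,
,,,,,,,,,
,,,,,,,,,
,,,@@,,,,
,,@,,@,,,
,@>@,@,,,
,@@,,,,,,
,,,,,,,,,
,,,,,,,,,
k=24  ,,,,,,,,,
,,,,,,,,,
,,,,,,,,,
,,,@@,,,,
,,@,,@,,,
,@@@,@,,,
,@v,,,,,,
,,,,,,,,,
,,,,,,,,,
k=25  ,,,,,,,,,
,,,,,,,,,
,,,,,,,,,
,,,@@,,,,
,,@,,@,,,
,@@@,@,,,
,@,>,,,,,
,,,,,,,,,
,,,,,,,,,
k=26  ,,,,,,,,,
,,,,,,,,,
,,,,,,,,,
,,,@@,,,,
,,@,,@,,,
,@@@,@,,,
,@,@,,,,,
,,,v,,,,,
,,,,,,,,,
k=27  ,,,,,,,,,
,,,,,,,,,
,,,,,,,,,
,,,@@,,,,
,,@,,@,,,
,@@@,@,,,
,@,@,,,,,
,,<@,,,,,
,,,,,,,,,
k=28  ,,,,,,,,,
,,,,,,,,,
,,,,,,,,,
,,,@@,,,,
,,@,,@,,,
,@@@,@,,,
,@^@,,,,,
,,@@,,,,,
,,,,,,,,,
k=29  ,,,,,,,,,
,,,,,,,,,
,,,,,,,,,
,,,@@,,,,
,,@,,@,,,
,@@@,@,,,
,@@>,,,,,
,,@@,,,,,
,,,,,,,,,

6,3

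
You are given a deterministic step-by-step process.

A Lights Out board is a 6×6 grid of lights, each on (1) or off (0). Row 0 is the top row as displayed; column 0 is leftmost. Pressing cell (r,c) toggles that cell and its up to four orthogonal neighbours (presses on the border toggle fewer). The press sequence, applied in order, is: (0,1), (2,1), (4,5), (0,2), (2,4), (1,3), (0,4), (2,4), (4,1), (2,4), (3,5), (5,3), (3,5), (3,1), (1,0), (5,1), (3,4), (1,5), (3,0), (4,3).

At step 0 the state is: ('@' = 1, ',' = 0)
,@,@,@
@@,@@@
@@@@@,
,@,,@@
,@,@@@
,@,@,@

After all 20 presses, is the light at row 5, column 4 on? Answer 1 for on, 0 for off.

0) ,@,@,@
@@,@@@
@@@@@,
,@,,@@
,@,@@@
,@,@,@
1) @,@@,@
@,,@@@
@@@@@,
,@,,@@
,@,@@@
,@,@,@
2) @,@@,@
@@,@@@
,,,@@,
,,,,@@
,@,@@@
,@,@,@
3) @,@@,@
@@,@@@
,,,@@,
,,,,@,
,@,@,,
,@,@,,
4) @@,,,@
@@@@@@
,,,@@,
,,,,@,
,@,@,,
,@,@,,
5) @@,,,@
@@@@,@
,,,,,@
,,,,,,
,@,@,,
,@,@,,
6) @@,@,@
@@,,@@
,,,@,@
,,,,,,
,@,@,,
,@,@,,
7) @@,,@,
@@,,,@
,,,@,@
,,,,,,
,@,@,,
,@,@,,
8) @@,,@,
@@,,@@
,,,,@,
,,,,@,
,@,@,,
,@,@,,
9) @@,,@,
@@,,@@
,,,,@,
,@,,@,
@,@@,,
,,,@,,
10) @@,,@,
@@,,,@
,,,@,@
,@,,,,
@,@@,,
,,,@,,
11) @@,,@,
@@,,,@
,,,@,,
,@,,@@
@,@@,@
,,,@,,
12) @@,,@,
@@,,,@
,,,@,,
,@,,@@
@,@,,@
,,@,@,
13) @@,,@,
@@,,,@
,,,@,@
,@,,,,
@,@,,,
,,@,@,
14) @@,,@,
@@,,,@
,@,@,@
@,@,,,
@@@,,,
,,@,@,
15) ,@,,@,
,,,,,@
@@,@,@
@,@,,,
@@@,,,
,,@,@,
16) ,@,,@,
,,,,,@
@@,@,@
@,@,,,
@,@,,,
@@,,@,
17) ,@,,@,
,,,,,@
@@,@@@
@,@@@@
@,@,@,
@@,,@,
18) ,@,,@@
,,,,@,
@@,@@,
@,@@@@
@,@,@,
@@,,@,
19) ,@,,@@
,,,,@,
,@,@@,
,@@@@@
,,@,@,
@@,,@,
20) ,@,,@@
,,,,@,
,@,@@,
,@@,@@
,,,@,,
@@,@@,

1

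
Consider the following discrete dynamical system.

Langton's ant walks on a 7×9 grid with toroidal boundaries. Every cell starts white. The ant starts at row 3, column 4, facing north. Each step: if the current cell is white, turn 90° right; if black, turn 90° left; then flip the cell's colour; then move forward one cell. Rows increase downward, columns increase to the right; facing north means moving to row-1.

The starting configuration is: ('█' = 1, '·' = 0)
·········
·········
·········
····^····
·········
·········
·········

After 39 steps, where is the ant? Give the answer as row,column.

6,4

t=0: ·········
·········
·········
····^····
·········
·········
·········
t=1: ·········
·········
·········
····█>···
·········
·········
·········
t=2: ·········
·········
·········
····██···
·····v···
·········
·········
t=3: ·········
·········
·········
····██···
····<█···
·········
·········
t=4: ·········
·········
·········
····^█···
····██···
·········
·········
t=5: ·········
·········
·········
···<·█···
····██···
·········
·········
t=6: ·········
·········
···^·····
···█·█···
····██···
·········
·········
t=7: ·········
·········
···█>····
···█·█···
····██···
·········
·········
t=8: ·········
·········
···██····
···█v█···
····██···
·········
·········
t=9: ·········
·········
···██····
···<██···
····██···
·········
·········
t=10: ·········
·········
···██····
····██···
···v██···
·········
·········
t=11: ·········
·········
···██····
····██···
··<███···
·········
·········
t=12: ·········
·········
···██····
··^·██···
··████···
·········
·········
t=13: ·········
·········
···██····
··█>██···
··████···
·········
·········
t=14: ·········
·········
···██····
··████···
··█v██···
·········
·········
t=15: ·········
·········
···██····
··████···
··█·>█···
·········
·········
t=16: ·········
·········
···██····
··██^█···
··█··█···
·········
·········
t=17: ·········
·········
···██····
··█<·█···
··█··█···
·········
·········
t=18: ·········
·········
···██····
··█··█···
··█v·█···
·········
·········
t=19: ·········
·········
···██····
··█··█···
··<█·█···
·········
·········
t=20: ·········
·········
···██····
··█··█···
···█·█···
··v······
·········
t=21: ·········
·········
···██····
··█··█···
···█·█···
·<█······
·········
t=22: ·········
·········
···██····
··█··█···
·^·█·█···
·██······
·········
t=23: ·········
·········
···██····
··█··█···
·█>█·█···
·██······
·········
t=24: ·········
·········
···██····
··█··█···
·███·█···
·█v······
·········
t=25: ·········
·········
···██····
··█··█···
·███·█···
·█·>·····
·········
t=26: ·········
·········
···██····
··█··█···
·███·█···
·█·█·····
···v·····
t=27: ·········
·········
···██····
··█··█···
·███·█···
·█·█·····
··<█·····
t=28: ·········
·········
···██····
··█··█···
·███·█···
·█^█·····
··██·····
t=29: ·········
·········
···██····
··█··█···
·███·█···
·██>·····
··██·····
t=30: ·········
·········
···██····
··█··█···
·██^·█···
·██······
··██·····
t=31: ·········
·········
···██····
··█··█···
·█<··█···
·██······
··██·····
t=32: ·········
·········
···██····
··█··█···
·█···█···
·█v······
··██·····
t=33: ·········
·········
···██····
··█··█···
·█···█···
·█·>·····
··██·····
t=34: ·········
·········
···██····
··█··█···
·█···█···
·█·█·····
··█v·····
t=35: ·········
·········
···██····
··█··█···
·█···█···
·█·█·····
··█·>····
t=36: ····v····
·········
···██····
··█··█···
·█···█···
·█·█·····
··█·█····
t=37: ···<█····
·········
···██····
··█··█···
·█···█···
·█·█·····
··█·█····
t=38: ···██····
·········
···██····
··█··█···
·█···█···
·█·█·····
··█^█····
t=39: ···██····
·········
···██····
··█··█···
·█···█···
·█·█·····
··██>····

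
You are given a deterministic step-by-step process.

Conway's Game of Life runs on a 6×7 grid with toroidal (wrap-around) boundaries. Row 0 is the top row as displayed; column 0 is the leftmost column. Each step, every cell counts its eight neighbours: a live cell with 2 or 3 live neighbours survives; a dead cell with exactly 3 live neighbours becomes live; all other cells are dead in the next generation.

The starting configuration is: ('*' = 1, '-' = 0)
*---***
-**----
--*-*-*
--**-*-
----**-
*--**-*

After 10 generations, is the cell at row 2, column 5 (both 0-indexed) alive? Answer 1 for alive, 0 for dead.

0

gen 0: *---***
-**----
--*-*-*
--**-*-
----**-
*--**-*
gen 1: --*-*--
-**-*--
----**-
--*---*
--*----
*--*---
gen 2: --*-*--
-**-*--
-**-**-
---*-*-
-***---
-***---
gen 3: ----*--
----*--
-*---*-
-----*-
-*-----
----*--
gen 4: ---***-
----**-
----**-
-------
-------
-------
gen 5: ---*-*-
------*
----**-
-------
-------
----*--
gen 6: ----**-
------*
-----*-
-------
-------
----*--
gen 7: ----**-
----*-*
-------
-------
-------
----**-
gen 8: ---*--*
----*--
-------
-------
-------
----**-
gen 9: ---*---
-------
-------
-------
-------
----**-
gen 10: ----*--
-------
-------
-------
-------
----*--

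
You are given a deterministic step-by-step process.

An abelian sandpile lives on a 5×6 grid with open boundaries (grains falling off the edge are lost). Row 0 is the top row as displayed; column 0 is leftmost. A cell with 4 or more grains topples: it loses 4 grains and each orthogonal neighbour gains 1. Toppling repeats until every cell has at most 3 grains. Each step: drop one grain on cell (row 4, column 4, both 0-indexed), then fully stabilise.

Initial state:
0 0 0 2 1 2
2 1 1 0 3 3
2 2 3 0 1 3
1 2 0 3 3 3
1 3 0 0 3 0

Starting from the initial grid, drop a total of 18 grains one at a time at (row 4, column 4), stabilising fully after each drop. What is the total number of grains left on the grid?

48

t=0: 0 0 0 2 1 2
2 1 1 0 3 3
2 2 3 0 1 3
1 2 0 3 3 3
1 3 0 0 3 0
t=1: 0 0 0 2 2 3
2 1 1 1 1 1
2 2 3 2 0 2
1 2 1 0 3 1
1 3 0 2 1 2
t=2: 0 0 0 2 2 3
2 1 1 1 1 1
2 2 3 2 0 2
1 2 1 0 3 1
1 3 0 2 2 2
t=3: 0 0 0 2 2 3
2 1 1 1 1 1
2 2 3 2 0 2
1 2 1 0 3 1
1 3 0 2 3 2
t=4: 0 0 0 2 2 3
2 1 1 1 1 1
2 2 3 2 1 2
1 2 1 1 0 2
1 3 0 3 1 3
t=5: 0 0 0 2 2 3
2 1 1 1 1 1
2 2 3 2 1 2
1 2 1 1 0 2
1 3 0 3 2 3
t=6: 0 0 0 2 2 3
2 1 1 1 1 1
2 2 3 2 1 2
1 2 1 1 0 2
1 3 0 3 3 3
t=7: 0 0 0 2 2 3
2 1 1 1 1 1
2 2 3 2 1 2
1 2 1 2 1 3
1 3 1 0 2 0
t=8: 0 0 0 2 2 3
2 1 1 1 1 1
2 2 3 2 1 2
1 2 1 2 1 3
1 3 1 0 3 0
t=9: 0 0 0 2 2 3
2 1 1 1 1 1
2 2 3 2 1 2
1 2 1 2 2 3
1 3 1 1 0 1
t=10: 0 0 0 2 2 3
2 1 1 1 1 1
2 2 3 2 1 2
1 2 1 2 2 3
1 3 1 1 1 1
t=11: 0 0 0 2 2 3
2 1 1 1 1 1
2 2 3 2 1 2
1 2 1 2 2 3
1 3 1 1 2 1
t=12: 0 0 0 2 2 3
2 1 1 1 1 1
2 2 3 2 1 2
1 2 1 2 2 3
1 3 1 1 3 1
t=13: 0 0 0 2 2 3
2 1 1 1 1 1
2 2 3 2 1 2
1 2 1 2 3 3
1 3 1 2 0 2
t=14: 0 0 0 2 2 3
2 1 1 1 1 1
2 2 3 2 1 2
1 2 1 2 3 3
1 3 1 2 1 2
t=15: 0 0 0 2 2 3
2 1 1 1 1 1
2 2 3 2 1 2
1 2 1 2 3 3
1 3 1 2 2 2
t=16: 0 0 0 2 2 3
2 1 1 1 1 1
2 2 3 2 1 2
1 2 1 2 3 3
1 3 1 2 3 2
t=17: 0 0 0 2 2 3
2 1 1 1 1 1
2 2 3 2 2 3
1 2 1 3 1 1
1 3 1 3 2 0
t=18: 0 0 0 2 2 3
2 1 1 1 1 1
2 2 3 2 2 3
1 2 1 3 1 1
1 3 1 3 3 0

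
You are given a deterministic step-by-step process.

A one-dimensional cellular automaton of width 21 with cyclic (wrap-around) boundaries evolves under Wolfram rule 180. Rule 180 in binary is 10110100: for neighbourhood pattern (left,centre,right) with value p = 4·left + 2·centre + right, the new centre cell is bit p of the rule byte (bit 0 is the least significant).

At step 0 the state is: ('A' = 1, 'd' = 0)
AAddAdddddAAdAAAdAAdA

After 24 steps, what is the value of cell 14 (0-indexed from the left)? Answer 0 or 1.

1

step 0: AAddAdddddAAdAAAdAAdA
step 1: AdAdAAddddddAdAdAddAd
step 2: AAAAddAdddddAAAAAAdAA
step 3: AAAdAdAAdddddAAAAdAdA
step 4: AAdAAAddAdddddAAdAAAd
step 5: ddAdAdAdAAddddddAdAdA
step 6: AdAAAAAAddAdddddAAAAA
step 7: dAdAAAAdAdAAdddddAAAA
step 8: AAAdAAdAAAddAdddddAAd
step 9: dAdAddAdAdAdAAddddddA
step 10: AAAAAdAAAAAAddAdddddA
step 11: AAAAdAdAAAAdAdAAddddd
step 12: dAAdAAAdAAdAAAddAdddd
step 13: dddAdAdAddAdAdAdAAddd
step 14: dddAAAAAAdAAAAAAddAdd
step 15: ddddAAAAdAdAAAAdAdAAd
step 16: dddddAAdAAAdAAdAAAddA
step 17: AddddddAdAdAddAdAdAdA
step 18: dAdddddAAAAAAdAAAAAAd
step 19: dAAdddddAAAAdAdAAAAdA
step 20: AddAdddddAAdAAAdAAdAA
step 21: dAdAAddddddAdAdAddAdA
step 22: AAAddAdddddAAAAAAdAAA
step 23: AAdAdAAdddddAAAAdAdAA
step 24: AdAAAddAdddddAAdAAAdA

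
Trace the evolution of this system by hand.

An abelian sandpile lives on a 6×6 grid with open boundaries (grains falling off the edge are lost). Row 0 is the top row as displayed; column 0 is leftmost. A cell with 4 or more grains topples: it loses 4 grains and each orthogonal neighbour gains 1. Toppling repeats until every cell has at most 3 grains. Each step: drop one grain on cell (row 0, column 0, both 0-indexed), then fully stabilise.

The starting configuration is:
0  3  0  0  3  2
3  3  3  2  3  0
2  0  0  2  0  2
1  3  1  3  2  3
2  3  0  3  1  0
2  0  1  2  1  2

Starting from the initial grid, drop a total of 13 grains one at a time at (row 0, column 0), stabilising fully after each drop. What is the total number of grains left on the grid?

step 0: 0  3  0  0  3  2
3  3  3  2  3  0
2  0  0  2  0  2
1  3  1  3  2  3
2  3  0  3  1  0
2  0  1  2  1  2
step 1: 1  3  0  0  3  2
3  3  3  2  3  0
2  0  0  2  0  2
1  3  1  3  2  3
2  3  0  3  1  0
2  0  1  2  1  2
step 2: 2  3  0  0  3  2
3  3  3  2  3  0
2  0  0  2  0  2
1  3  1  3  2  3
2  3  0  3  1  0
2  0  1  2  1  2
step 3: 3  3  0  0  3  2
3  3  3  2  3  0
2  0  0  2  0  2
1  3  1  3  2  3
2  3  0  3  1  0
2  0  1  2  1  2
step 4: 2  1  2  0  3  2
1  2  0  3  3  0
3  1  1  2  0  2
1  3  1  3  2  3
2  3  0  3  1  0
2  0  1  2  1  2
step 5: 3  1  2  0  3  2
1  2  0  3  3  0
3  1  1  2  0  2
1  3  1  3  2  3
2  3  0  3  1  0
2  0  1  2  1  2
step 6: 0  2  2  0  3  2
2  2  0  3  3  0
3  1  1  2  0  2
1  3  1  3  2  3
2  3  0  3  1  0
2  0  1  2  1  2
step 7: 1  2  2  0  3  2
2  2  0  3  3  0
3  1  1  2  0  2
1  3  1  3  2  3
2  3  0  3  1  0
2  0  1  2  1  2
step 8: 2  2  2  0  3  2
2  2  0  3  3  0
3  1  1  2  0  2
1  3  1  3  2  3
2  3  0  3  1  0
2  0  1  2  1  2
step 9: 3  2  2  0  3  2
2  2  0  3  3  0
3  1  1  2  0  2
1  3  1  3  2  3
2  3  0  3  1  0
2  0  1  2  1  2
step 10: 0  3  2  0  3  2
3  2  0  3  3  0
3  1  1  2  0  2
1  3  1  3  2  3
2  3  0  3  1  0
2  0  1  2  1  2
step 11: 1  3  2  0  3  2
3  2  0  3  3  0
3  1  1  2  0  2
1  3  1  3  2  3
2  3  0  3  1  0
2  0  1  2  1  2
step 12: 2  3  2  0  3  2
3  2  0  3  3  0
3  1  1  2  0  2
1  3  1  3  2  3
2  3  0  3  1  0
2  0  1  2  1  2
step 13: 3  3  2  0  3  2
3  2  0  3  3  0
3  1  1  2  0  2
1  3  1  3  2  3
2  3  0  3  1  0
2  0  1  2  1  2

63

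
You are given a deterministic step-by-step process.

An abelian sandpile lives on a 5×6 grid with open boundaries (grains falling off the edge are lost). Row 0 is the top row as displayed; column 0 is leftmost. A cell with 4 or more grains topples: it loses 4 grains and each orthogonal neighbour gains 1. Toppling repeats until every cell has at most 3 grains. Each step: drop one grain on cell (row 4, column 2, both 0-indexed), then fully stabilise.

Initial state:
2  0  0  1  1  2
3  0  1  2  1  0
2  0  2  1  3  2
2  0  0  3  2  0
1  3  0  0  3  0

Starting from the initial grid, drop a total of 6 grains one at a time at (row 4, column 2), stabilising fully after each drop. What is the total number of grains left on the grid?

41

gen 0: 2  0  0  1  1  2
3  0  1  2  1  0
2  0  2  1  3  2
2  0  0  3  2  0
1  3  0  0  3  0
gen 1: 2  0  0  1  1  2
3  0  1  2  1  0
2  0  2  1  3  2
2  0  0  3  2  0
1  3  1  0  3  0
gen 2: 2  0  0  1  1  2
3  0  1  2  1  0
2  0  2  1  3  2
2  0  0  3  2  0
1  3  2  0  3  0
gen 3: 2  0  0  1  1  2
3  0  1  2  1  0
2  0  2  1  3  2
2  0  0  3  2  0
1  3  3  0  3  0
gen 4: 2  0  0  1  1  2
3  0  1  2  1  0
2  0  2  1  3  2
2  1  1  3  2  0
2  0  1  1  3  0
gen 5: 2  0  0  1  1  2
3  0  1  2  1  0
2  0  2  1  3  2
2  1  1  3  2  0
2  0  2  1  3  0
gen 6: 2  0  0  1  1  2
3  0  1  2  1  0
2  0  2  1  3  2
2  1  1  3  2  0
2  0  3  1  3  0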